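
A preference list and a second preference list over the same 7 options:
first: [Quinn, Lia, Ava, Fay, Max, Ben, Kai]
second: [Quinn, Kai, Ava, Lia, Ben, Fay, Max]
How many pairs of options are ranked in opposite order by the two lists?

8 pairs

Assign each item its position (1..7) in the first ordering, then rewrite the second ordering as that position sequence:
positions: Quinn→1, Lia→2, Ava→3, Fay→4, Max→5, Ben→6, Kai→7
second ordering as positions: [1, 7, 3, 2, 6, 4, 5]
Discordant pairs = inversions in this position sequence.
1: 0
7: 3, 2, 6, 4, 5 → 5
3: 2 → 1
2: 0
6: 4, 5 → 2
4: 0
5: 0
Total: 0 + 5 + 1 + 0 + 2 + 0 + 0 = 8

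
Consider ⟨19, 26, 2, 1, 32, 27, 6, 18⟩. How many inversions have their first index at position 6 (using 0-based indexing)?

0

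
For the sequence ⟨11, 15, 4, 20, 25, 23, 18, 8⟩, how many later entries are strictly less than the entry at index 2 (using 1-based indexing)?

The element at index 2 is 15.
Elements after it: 4, 20, 25, 23, 18, 8
Those smaller than 15: 4, 8

2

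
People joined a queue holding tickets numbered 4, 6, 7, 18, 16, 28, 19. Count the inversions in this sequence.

2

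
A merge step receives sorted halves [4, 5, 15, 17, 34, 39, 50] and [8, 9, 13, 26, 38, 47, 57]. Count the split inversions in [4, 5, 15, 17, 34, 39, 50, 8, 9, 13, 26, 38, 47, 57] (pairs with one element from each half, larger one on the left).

21

Take each right-half value and tally the left-half values above it:
r = 8: 15, 17, 34, 39, 50 → 5
r = 9: 15, 17, 34, 39, 50 → 5
r = 13: 15, 17, 34, 39, 50 → 5
r = 26: 34, 39, 50 → 3
r = 38: 39, 50 → 2
r = 47: 50 → 1
r = 57: none → 0
Cross-inversions: 5 + 5 + 5 + 3 + 2 + 1 + 0 = 21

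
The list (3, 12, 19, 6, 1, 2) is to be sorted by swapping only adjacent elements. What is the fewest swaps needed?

Adjacent swaps: 10

Minimum adjacent swaps = number of inversions (each swap of adjacent out-of-order elements removes one inversion and no swap can remove more).
Count inversions — for each element, later elements that are smaller:
3: 1, 2 → 2
12: 6, 1, 2 → 3
19: 6, 1, 2 → 3
6: 1, 2 → 2
1: none → 0
2: none → 0
Total inversions: 2 + 3 + 3 + 2 + 0 + 0 = 10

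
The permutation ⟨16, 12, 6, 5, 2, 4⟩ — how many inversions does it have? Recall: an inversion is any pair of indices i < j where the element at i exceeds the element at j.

Element-by-element contributions:
16: 5
12: 4
6: 3
5: 2
2: 0
4: 0
Sum: 5 + 4 + 3 + 2 + 0 + 0 = 14

14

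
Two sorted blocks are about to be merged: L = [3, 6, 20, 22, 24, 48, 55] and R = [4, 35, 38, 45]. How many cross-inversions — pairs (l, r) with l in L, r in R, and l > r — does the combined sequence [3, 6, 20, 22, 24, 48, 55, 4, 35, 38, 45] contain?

12 cross-inversions

For each element r of the right run, count left-run elements greater than r:
r = 4: 6, 20, 22, 24, 48, 55 → 6
r = 35: 48, 55 → 2
r = 38: 48, 55 → 2
r = 45: 48, 55 → 2
Cross-inversions: 6 + 2 + 2 + 2 = 12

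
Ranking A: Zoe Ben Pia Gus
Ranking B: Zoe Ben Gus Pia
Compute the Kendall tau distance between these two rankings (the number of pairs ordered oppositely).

1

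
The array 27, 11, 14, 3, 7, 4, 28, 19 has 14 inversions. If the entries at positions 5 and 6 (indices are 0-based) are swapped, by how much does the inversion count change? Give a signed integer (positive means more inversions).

+1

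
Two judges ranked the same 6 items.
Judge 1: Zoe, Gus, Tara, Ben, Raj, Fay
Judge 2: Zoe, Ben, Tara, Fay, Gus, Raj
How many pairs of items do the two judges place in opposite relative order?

5

Assign each item its position (1..6) in the first ordering, then rewrite the second ordering as that position sequence:
positions: Zoe→1, Gus→2, Tara→3, Ben→4, Raj→5, Fay→6
second ordering as positions: [1, 4, 3, 6, 2, 5]
Discordant pairs = inversions in this position sequence.
1: 0
4: 3, 2 → 2
3: 2 → 1
6: 2, 5 → 2
2: 0
5: 0
Total: 0 + 2 + 1 + 2 + 0 + 0 = 5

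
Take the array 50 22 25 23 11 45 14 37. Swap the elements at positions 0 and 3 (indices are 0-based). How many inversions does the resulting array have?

Positions 0 and 3 hold 50 and 23; after swapping, the array is [23, 22, 25, 50, 11, 45, 14, 37].
Sweep left to right; for each value list the smaller values that follow it:
23: 3
22: 2
25: 2
50: 4
11: 0
45: 2
14: 0
37: 0
Sum: 3 + 2 + 2 + 4 + 0 + 2 + 0 + 0 = 13

13 inversions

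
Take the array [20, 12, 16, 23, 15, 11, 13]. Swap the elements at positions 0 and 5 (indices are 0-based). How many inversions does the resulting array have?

Positions 0 and 5 hold 20 and 11; after swapping, the array is [11, 12, 16, 23, 15, 20, 13].
Count, for each position, how many later elements it exceeds:
11 → none → 0
12 → none → 0
16 → 15, 13 → 2
23 → 15, 20, 13 → 3
15 → 13 → 1
20 → 13 → 1
13 → none → 0
Sum: 0 + 0 + 2 + 3 + 1 + 1 + 0 = 7

7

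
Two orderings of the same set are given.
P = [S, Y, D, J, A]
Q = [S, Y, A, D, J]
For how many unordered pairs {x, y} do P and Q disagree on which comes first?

Assign each item its position (1..5) in the first ordering, then rewrite the second ordering as that position sequence:
positions: S→1, Y→2, D→3, J→4, A→5
second ordering as positions: [1, 2, 5, 3, 4]
Discordant pairs = inversions in this position sequence.
1: 0
2: 0
5: 3, 4 → 2
3: 0
4: 0
Total: 0 + 0 + 2 + 0 + 0 = 2

Disagreeing pairs: 2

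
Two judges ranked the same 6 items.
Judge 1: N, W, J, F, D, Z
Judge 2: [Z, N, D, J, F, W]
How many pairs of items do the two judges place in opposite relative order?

Assign each item its position (1..6) in the first ordering, then rewrite the second ordering as that position sequence:
positions: N→1, W→2, J→3, F→4, D→5, Z→6
second ordering as positions: [6, 1, 5, 3, 4, 2]
Discordant pairs = inversions in this position sequence.
6: 1, 5, 3, 4, 2 → 5
1: 0
5: 3, 4, 2 → 3
3: 2 → 1
4: 2 → 1
2: 0
Total: 5 + 0 + 3 + 1 + 1 + 0 = 10

10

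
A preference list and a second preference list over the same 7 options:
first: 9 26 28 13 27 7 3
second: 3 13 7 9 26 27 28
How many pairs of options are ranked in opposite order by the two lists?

14

Assign each item its position (1..7) in the first ordering, then rewrite the second ordering as that position sequence:
positions: 9→1, 26→2, 28→3, 13→4, 27→5, 7→6, 3→7
second ordering as positions: [7, 4, 6, 1, 2, 5, 3]
Discordant pairs = inversions in this position sequence.
7: 4, 6, 1, 2, 5, 3 → 6
4: 1, 2, 3 → 3
6: 1, 2, 5, 3 → 4
1: 0
2: 0
5: 3 → 1
3: 0
Total: 6 + 3 + 4 + 0 + 0 + 1 + 0 = 14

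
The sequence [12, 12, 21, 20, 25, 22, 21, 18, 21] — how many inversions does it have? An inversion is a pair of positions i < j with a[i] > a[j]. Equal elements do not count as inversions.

For each element, count later entries that are smaller:
12 → none → 0
12 → none → 0
21 → 20, 18 → 2
20 → 18 → 1
25 → 22, 21, 18, 21 → 4
22 → 21, 18, 21 → 3
21 → 18 → 1
18 → none → 0
21 → none → 0
Sum: 0 + 0 + 2 + 1 + 4 + 3 + 1 + 0 + 0 = 11

There are 11 inversions.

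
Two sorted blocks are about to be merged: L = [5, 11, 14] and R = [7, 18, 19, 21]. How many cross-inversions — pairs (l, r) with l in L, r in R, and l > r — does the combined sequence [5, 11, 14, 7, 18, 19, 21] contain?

Count, for every r in R, how many entries of L exceed r:
r = 7: 11, 14 → 2
r = 18: none → 0
r = 19: none → 0
r = 21: none → 0
Cross-inversions: 2 + 0 + 0 + 0 = 2

2 cross-inversions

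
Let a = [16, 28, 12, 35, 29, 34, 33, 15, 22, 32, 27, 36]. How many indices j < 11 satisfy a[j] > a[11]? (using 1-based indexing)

6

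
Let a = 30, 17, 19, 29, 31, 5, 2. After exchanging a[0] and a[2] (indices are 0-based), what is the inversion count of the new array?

Positions 0 and 2 hold 30 and 19; after swapping, the array is [19, 17, 30, 29, 31, 5, 2].
Sweep left to right; for each value list the smaller values that follow it:
19: 3
17: 2
30: 3
29: 2
31: 2
5: 1
2: 0
Sum: 3 + 2 + 3 + 2 + 2 + 1 + 0 = 13

13 inversions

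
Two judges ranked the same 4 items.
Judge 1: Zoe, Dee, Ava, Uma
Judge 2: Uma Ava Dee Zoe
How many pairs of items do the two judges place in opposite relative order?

6

Assign each item its position (1..4) in the first ordering, then rewrite the second ordering as that position sequence:
positions: Zoe→1, Dee→2, Ava→3, Uma→4
second ordering as positions: [4, 3, 2, 1]
Discordant pairs = inversions in this position sequence.
4: 3, 2, 1 → 3
3: 2, 1 → 2
2: 1 → 1
1: 0
Total: 3 + 2 + 1 + 0 = 6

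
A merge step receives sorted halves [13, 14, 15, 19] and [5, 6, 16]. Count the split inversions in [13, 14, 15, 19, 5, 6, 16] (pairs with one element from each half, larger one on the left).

Take each right-half value and tally the left-half values above it:
r = 5: 13, 14, 15, 19 → 4
r = 6: 13, 14, 15, 19 → 4
r = 16: 19 → 1
Cross-inversions: 4 + 4 + 1 = 9

Cross-inversions: 9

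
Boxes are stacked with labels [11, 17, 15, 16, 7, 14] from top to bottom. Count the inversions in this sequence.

Count, for each position, how many later elements it exceeds:
11 → 7 → 1
17 → 15, 16, 7, 14 → 4
15 → 7, 14 → 2
16 → 7, 14 → 2
7 → none → 0
14 → none → 0
Sum: 1 + 4 + 2 + 2 + 0 + 0 = 9

Out-of-order pairs: 9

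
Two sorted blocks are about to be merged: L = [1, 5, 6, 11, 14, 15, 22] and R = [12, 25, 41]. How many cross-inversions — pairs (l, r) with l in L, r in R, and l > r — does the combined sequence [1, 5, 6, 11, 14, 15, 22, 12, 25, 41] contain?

Cross-inversions: 3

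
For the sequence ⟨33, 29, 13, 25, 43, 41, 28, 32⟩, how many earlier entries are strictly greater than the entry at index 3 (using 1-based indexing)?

2

The element at index 3 is 13.
Elements before it: 33, 29
Those larger than 13: 33, 29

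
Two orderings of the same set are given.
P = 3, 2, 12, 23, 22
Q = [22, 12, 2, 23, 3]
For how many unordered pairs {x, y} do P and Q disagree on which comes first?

8 disagreeing pairs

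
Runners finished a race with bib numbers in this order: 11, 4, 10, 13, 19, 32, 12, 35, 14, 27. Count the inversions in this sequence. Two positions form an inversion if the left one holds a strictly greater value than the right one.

10

Sweep left to right; for each value list the smaller values that follow it:
11: 2
4: 0
10: 0
13: 1
19: 2
32: 3
12: 0
35: 2
14: 0
27: 0
Sum: 2 + 0 + 0 + 1 + 2 + 3 + 0 + 2 + 0 + 0 = 10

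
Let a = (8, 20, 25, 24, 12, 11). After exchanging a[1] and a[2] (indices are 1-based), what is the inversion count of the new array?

Positions 1 and 2 hold 8 and 20; after swapping, the array is [20, 8, 25, 24, 12, 11].
Count, for each position, how many later elements it exceeds:
20 → 8, 12, 11 → 3
8 → none → 0
25 → 24, 12, 11 → 3
24 → 12, 11 → 2
12 → 11 → 1
11 → none → 0
Sum: 3 + 0 + 3 + 2 + 1 + 0 = 9

There are 9 inversions.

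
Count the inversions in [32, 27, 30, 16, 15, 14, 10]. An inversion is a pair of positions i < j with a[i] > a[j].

Element-by-element contributions:
32 → 27, 30, 16, 15, 14, 10 → 6
27 → 16, 15, 14, 10 → 4
30 → 16, 15, 14, 10 → 4
16 → 15, 14, 10 → 3
15 → 14, 10 → 2
14 → 10 → 1
10 → none → 0
Sum: 6 + 4 + 4 + 3 + 2 + 1 + 0 = 20

There are 20 out-of-order pairs.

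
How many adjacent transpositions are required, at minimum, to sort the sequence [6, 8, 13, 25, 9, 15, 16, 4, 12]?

Minimum adjacent swaps = number of inversions (each swap of adjacent out-of-order elements removes one inversion and no swap can remove more).
Count inversions — for each element, later elements that are smaller:
6: 4 → 1
8: 4 → 1
13: 9, 4, 12 → 3
25: 9, 15, 16, 4, 12 → 5
9: 4 → 1
15: 4, 12 → 2
16: 4, 12 → 2
4: none → 0
12: none → 0
Total inversions: 1 + 1 + 3 + 5 + 1 + 2 + 2 + 0 + 0 = 15

15 adjacent swaps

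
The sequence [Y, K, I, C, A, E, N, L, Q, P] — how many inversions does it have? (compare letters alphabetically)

Element-by-element contributions:
Y: 9
K: 4
I: 3
C: 1
A: 0
E: 0
N: 1
L: 0
Q: 1
P: 0
Sum: 9 + 4 + 3 + 1 + 0 + 0 + 1 + 0 + 1 + 0 = 19

19 inversions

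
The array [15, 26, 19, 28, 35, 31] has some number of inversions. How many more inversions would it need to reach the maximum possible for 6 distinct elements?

Maximum inversions for 6 distinct elements is C(6, 2) = 6·5/2 = 15.
Current inversions — for each element, count later smaller elements:
15: 0
26: 1
19: 0
28: 0
35: 1
31: 0
Current total: 0 + 1 + 0 + 0 + 1 + 0 = 2
Shortfall: 15 − 2 = 13

13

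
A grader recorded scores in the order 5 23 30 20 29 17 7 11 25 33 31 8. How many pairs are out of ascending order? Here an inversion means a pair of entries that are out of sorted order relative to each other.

Count, for each position, how many later elements it exceeds:
5: 0
23: 5
30: 7
20: 4
29: 5
17: 3
7: 0
11: 1
25: 1
33: 2
31: 1
8: 0
Sum: 0 + 5 + 7 + 4 + 5 + 3 + 0 + 1 + 1 + 2 + 1 + 0 = 29

29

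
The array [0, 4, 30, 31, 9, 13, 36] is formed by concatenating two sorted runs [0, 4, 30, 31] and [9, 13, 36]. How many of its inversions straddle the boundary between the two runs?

4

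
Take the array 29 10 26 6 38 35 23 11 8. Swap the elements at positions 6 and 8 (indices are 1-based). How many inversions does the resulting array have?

Positions 6 and 8 hold 35 and 11; after swapping, the array is [29, 10, 26, 6, 38, 11, 23, 35, 8].
Count, for each position, how many later elements it exceeds:
29: 6
10: 2
26: 4
6: 0
38: 4
11: 1
23: 1
35: 1
8: 0
Sum: 6 + 2 + 4 + 0 + 4 + 1 + 1 + 1 + 0 = 19

Inversions: 19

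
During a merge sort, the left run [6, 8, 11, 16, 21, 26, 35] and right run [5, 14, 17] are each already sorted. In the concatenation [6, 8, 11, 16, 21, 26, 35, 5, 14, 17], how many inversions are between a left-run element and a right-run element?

There are 14 split inversions.

Count, for every r in R, how many entries of L exceed r:
r = 5: 6, 8, 11, 16, 21, 26, 35 → 7
r = 14: 16, 21, 26, 35 → 4
r = 17: 21, 26, 35 → 3
Cross-inversions: 7 + 4 + 3 = 14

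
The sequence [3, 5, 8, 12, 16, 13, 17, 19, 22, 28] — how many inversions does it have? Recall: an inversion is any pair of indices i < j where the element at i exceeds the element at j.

Sweep left to right; for each value list the smaller values that follow it:
3: 0
5: 0
8: 0
12: 0
16: 1
13: 0
17: 0
19: 0
22: 0
28: 0
Sum: 0 + 0 + 0 + 0 + 1 + 0 + 0 + 0 + 0 + 0 = 1

Inversions: 1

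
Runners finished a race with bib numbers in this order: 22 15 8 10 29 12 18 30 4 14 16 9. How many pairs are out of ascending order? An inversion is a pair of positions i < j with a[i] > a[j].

There are 36 inversions.

For each element, count later entries that are smaller:
22 → 15, 8, 10, 12, 18, 4, 14, 16, 9 → 9
15 → 8, 10, 12, 4, 14, 9 → 6
8 → 4 → 1
10 → 4, 9 → 2
29 → 12, 18, 4, 14, 16, 9 → 6
12 → 4, 9 → 2
18 → 4, 14, 16, 9 → 4
30 → 4, 14, 16, 9 → 4
4 → none → 0
14 → 9 → 1
16 → 9 → 1
9 → none → 0
Sum: 9 + 6 + 1 + 2 + 6 + 2 + 4 + 4 + 0 + 1 + 1 + 0 = 36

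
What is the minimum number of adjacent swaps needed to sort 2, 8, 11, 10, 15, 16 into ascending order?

1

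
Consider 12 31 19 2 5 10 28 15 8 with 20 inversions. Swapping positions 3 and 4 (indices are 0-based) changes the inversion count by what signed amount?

Positions 3 and 4 hold 2 and 5; after swapping, the array is [12, 31, 19, 5, 2, 10, 28, 15, 8].
Element-by-element contributions:
12 → 5, 2, 10, 8 → 4
31 → 19, 5, 2, 10, 28, 15, 8 → 7
19 → 5, 2, 10, 15, 8 → 5
5 → 2 → 1
2 → none → 0
10 → 8 → 1
28 → 15, 8 → 2
15 → 8 → 1
8 → none → 0
Sum: 4 + 7 + 5 + 1 + 0 + 1 + 2 + 1 + 0 = 21
Change: 21 − 20 = +1

+1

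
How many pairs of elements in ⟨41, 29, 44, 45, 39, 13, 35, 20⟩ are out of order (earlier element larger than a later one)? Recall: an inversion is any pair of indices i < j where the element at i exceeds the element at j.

19 inversions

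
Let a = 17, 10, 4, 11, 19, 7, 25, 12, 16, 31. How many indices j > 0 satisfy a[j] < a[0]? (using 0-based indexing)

6

The element at index 0 is 17.
Elements after it: 10, 4, 11, 19, 7, 25, 12, 16, 31
Those smaller than 17: 10, 4, 11, 7, 12, 16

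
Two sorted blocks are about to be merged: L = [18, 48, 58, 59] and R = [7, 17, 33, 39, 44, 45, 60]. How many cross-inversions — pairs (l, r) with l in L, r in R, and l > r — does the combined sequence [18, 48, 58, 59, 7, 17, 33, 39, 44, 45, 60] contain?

Count, for every r in R, how many entries of L exceed r:
r = 7: 18, 48, 58, 59 → 4
r = 17: 18, 48, 58, 59 → 4
r = 33: 48, 58, 59 → 3
r = 39: 48, 58, 59 → 3
r = 44: 48, 58, 59 → 3
r = 45: 48, 58, 59 → 3
r = 60: none → 0
Cross-inversions: 4 + 4 + 3 + 3 + 3 + 3 + 0 = 20

20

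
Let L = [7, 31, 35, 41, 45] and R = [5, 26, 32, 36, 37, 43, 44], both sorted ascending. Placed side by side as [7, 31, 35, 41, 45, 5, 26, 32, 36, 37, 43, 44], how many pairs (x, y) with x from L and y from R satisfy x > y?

Count, for every r in R, how many entries of L exceed r:
r = 5: 7, 31, 35, 41, 45 → 5
r = 26: 31, 35, 41, 45 → 4
r = 32: 35, 41, 45 → 3
r = 36: 41, 45 → 2
r = 37: 41, 45 → 2
r = 43: 45 → 1
r = 44: 45 → 1
Cross-inversions: 5 + 4 + 3 + 2 + 2 + 1 + 1 = 18

18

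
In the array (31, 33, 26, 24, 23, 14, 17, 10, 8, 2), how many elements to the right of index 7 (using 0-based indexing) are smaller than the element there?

2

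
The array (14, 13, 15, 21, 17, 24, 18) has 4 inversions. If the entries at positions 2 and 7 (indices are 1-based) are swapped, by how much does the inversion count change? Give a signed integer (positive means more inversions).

+5

Positions 2 and 7 hold 13 and 18; after swapping, the array is [14, 18, 15, 21, 17, 24, 13].
Sweep left to right; for each value list the smaller values that follow it:
14 → 13 → 1
18 → 15, 17, 13 → 3
15 → 13 → 1
21 → 17, 13 → 2
17 → 13 → 1
24 → 13 → 1
13 → none → 0
Sum: 1 + 3 + 1 + 2 + 1 + 1 + 0 = 9
Change: 9 − 4 = +5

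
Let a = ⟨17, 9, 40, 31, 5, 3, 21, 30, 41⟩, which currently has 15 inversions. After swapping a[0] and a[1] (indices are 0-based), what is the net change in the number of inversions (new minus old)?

Positions 0 and 1 hold 17 and 9; after swapping, the array is [9, 17, 40, 31, 5, 3, 21, 30, 41].
Element-by-element contributions:
9 → 5, 3 → 2
17 → 5, 3 → 2
40 → 31, 5, 3, 21, 30 → 5
31 → 5, 3, 21, 30 → 4
5 → 3 → 1
3 → none → 0
21 → none → 0
30 → none → 0
41 → none → 0
Sum: 2 + 2 + 5 + 4 + 1 + 0 + 0 + 0 + 0 = 14
Change: 14 − 15 = -1

-1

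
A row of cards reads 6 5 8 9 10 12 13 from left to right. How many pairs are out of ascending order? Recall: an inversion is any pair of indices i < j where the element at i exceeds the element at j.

1

Sweep left to right; for each value list the smaller values that follow it:
6 → 5 → 1
5 → none → 0
8 → none → 0
9 → none → 0
10 → none → 0
12 → none → 0
13 → none → 0
Sum: 1 + 0 + 0 + 0 + 0 + 0 + 0 = 1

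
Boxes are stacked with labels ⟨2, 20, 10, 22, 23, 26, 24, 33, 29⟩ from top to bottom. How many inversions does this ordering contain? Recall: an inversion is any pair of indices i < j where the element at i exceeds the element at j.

There are 3 inversions.

Element-by-element contributions:
2 → none → 0
20 → 10 → 1
10 → none → 0
22 → none → 0
23 → none → 0
26 → 24 → 1
24 → none → 0
33 → 29 → 1
29 → none → 0
Sum: 0 + 1 + 0 + 0 + 0 + 1 + 0 + 1 + 0 = 3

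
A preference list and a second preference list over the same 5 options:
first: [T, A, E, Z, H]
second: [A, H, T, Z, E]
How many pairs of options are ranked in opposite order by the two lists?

Assign each item its position (1..5) in the first ordering, then rewrite the second ordering as that position sequence:
positions: T→1, A→2, E→3, Z→4, H→5
second ordering as positions: [2, 5, 1, 4, 3]
Discordant pairs = inversions in this position sequence.
2: 1 → 1
5: 1, 4, 3 → 3
1: 0
4: 3 → 1
3: 0
Total: 1 + 3 + 0 + 1 + 0 = 5

5 pairs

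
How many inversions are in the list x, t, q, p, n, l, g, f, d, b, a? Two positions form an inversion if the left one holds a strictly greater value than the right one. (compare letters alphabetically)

55

For each element, count later entries that are smaller:
x → t, q, p, n, l, g, f, d, b, a → 10
t → q, p, n, l, g, f, d, b, a → 9
q → p, n, l, g, f, d, b, a → 8
p → n, l, g, f, d, b, a → 7
n → l, g, f, d, b, a → 6
l → g, f, d, b, a → 5
g → f, d, b, a → 4
f → d, b, a → 3
d → b, a → 2
b → a → 1
a → none → 0
Sum: 10 + 9 + 8 + 7 + 6 + 5 + 4 + 3 + 2 + 1 + 0 = 55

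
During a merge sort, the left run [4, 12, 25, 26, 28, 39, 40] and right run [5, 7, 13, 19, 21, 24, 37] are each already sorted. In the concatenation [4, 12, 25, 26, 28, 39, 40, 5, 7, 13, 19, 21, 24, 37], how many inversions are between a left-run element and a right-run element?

34

For each element r of the right run, count left-run elements greater than r:
r = 5: 12, 25, 26, 28, 39, 40 → 6
r = 7: 12, 25, 26, 28, 39, 40 → 6
r = 13: 25, 26, 28, 39, 40 → 5
r = 19: 25, 26, 28, 39, 40 → 5
r = 21: 25, 26, 28, 39, 40 → 5
r = 24: 25, 26, 28, 39, 40 → 5
r = 37: 39, 40 → 2
Cross-inversions: 6 + 6 + 5 + 5 + 5 + 5 + 2 = 34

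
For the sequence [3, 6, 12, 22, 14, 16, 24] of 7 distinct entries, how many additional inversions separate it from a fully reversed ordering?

19

Maximum inversions for 7 distinct elements is C(7, 2) = 7·6/2 = 21.
Current inversions — for each element, count later smaller elements:
3: 0
6: 0
12: 0
22: 2
14: 0
16: 0
24: 0
Current total: 0 + 0 + 0 + 2 + 0 + 0 + 0 = 2
Shortfall: 21 − 2 = 19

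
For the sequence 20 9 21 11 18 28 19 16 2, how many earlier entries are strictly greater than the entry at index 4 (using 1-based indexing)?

The element at index 4 is 11.
Elements before it: 20, 9, 21
Those larger than 11: 20, 21

2 such elements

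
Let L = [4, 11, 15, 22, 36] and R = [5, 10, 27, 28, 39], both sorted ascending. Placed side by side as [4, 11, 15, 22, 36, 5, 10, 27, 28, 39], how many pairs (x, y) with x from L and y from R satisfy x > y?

10 cross-inversions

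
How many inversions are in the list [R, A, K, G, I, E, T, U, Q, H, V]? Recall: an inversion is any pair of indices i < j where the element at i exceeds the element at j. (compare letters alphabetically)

Out-of-order pairs: 19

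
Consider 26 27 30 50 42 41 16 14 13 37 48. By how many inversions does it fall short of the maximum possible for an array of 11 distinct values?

27

Maximum inversions for 11 distinct elements is C(11, 2) = 11·10/2 = 55.
Current inversions — for each element, count later smaller elements:
26: 3
27: 3
30: 3
50: 7
42: 5
41: 4
16: 2
14: 1
13: 0
37: 0
48: 0
Current total: 3 + 3 + 3 + 7 + 5 + 4 + 2 + 1 + 0 + 0 + 0 = 28
Shortfall: 55 − 28 = 27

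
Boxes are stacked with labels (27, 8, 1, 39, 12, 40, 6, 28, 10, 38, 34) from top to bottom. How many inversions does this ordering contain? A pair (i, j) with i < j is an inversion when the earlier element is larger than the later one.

For each element, count later entries that are smaller:
27: 5
8: 2
1: 0
39: 6
12: 2
40: 5
6: 0
28: 1
10: 0
38: 1
34: 0
Sum: 5 + 2 + 0 + 6 + 2 + 5 + 0 + 1 + 0 + 1 + 0 = 22

22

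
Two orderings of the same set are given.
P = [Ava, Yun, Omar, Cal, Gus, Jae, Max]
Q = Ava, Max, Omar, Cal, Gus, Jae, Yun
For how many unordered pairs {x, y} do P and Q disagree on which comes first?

9 disagreeing pairs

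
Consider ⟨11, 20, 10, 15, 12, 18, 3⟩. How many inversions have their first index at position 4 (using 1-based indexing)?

The element at index 4 is 15.
Elements after it: 12, 18, 3
Those smaller than 15: 12, 3

2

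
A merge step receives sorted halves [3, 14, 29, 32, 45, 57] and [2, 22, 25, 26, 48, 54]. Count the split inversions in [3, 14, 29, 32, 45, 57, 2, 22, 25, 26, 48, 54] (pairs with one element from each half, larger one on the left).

Take each right-half value and tally the left-half values above it:
r = 2: 3, 14, 29, 32, 45, 57 → 6
r = 22: 29, 32, 45, 57 → 4
r = 25: 29, 32, 45, 57 → 4
r = 26: 29, 32, 45, 57 → 4
r = 48: 57 → 1
r = 54: 57 → 1
Cross-inversions: 6 + 4 + 4 + 4 + 1 + 1 = 20

There are 20 split inversions.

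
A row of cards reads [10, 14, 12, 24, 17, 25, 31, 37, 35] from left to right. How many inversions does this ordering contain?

Count, for each position, how many later elements it exceeds:
10: 0
14: 1
12: 0
24: 1
17: 0
25: 0
31: 0
37: 1
35: 0
Sum: 0 + 1 + 0 + 1 + 0 + 0 + 0 + 1 + 0 = 3

3 inversions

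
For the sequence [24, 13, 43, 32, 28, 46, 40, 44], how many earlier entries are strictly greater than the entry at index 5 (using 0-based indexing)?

The element at index 5 is 46.
Elements before it: 24, 13, 43, 32, 28
None of them are larger than 46.

0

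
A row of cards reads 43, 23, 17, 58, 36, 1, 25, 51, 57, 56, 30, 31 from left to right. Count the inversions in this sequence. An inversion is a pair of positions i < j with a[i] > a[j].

Count, for each position, how many later elements it exceeds:
43 → 23, 17, 36, 1, 25, 30, 31 → 7
23 → 17, 1 → 2
17 → 1 → 1
58 → 36, 1, 25, 51, 57, 56, 30, 31 → 8
36 → 1, 25, 30, 31 → 4
1 → none → 0
25 → none → 0
51 → 30, 31 → 2
57 → 56, 30, 31 → 3
56 → 30, 31 → 2
30 → none → 0
31 → none → 0
Sum: 7 + 2 + 1 + 8 + 4 + 0 + 0 + 2 + 3 + 2 + 0 + 0 = 29

29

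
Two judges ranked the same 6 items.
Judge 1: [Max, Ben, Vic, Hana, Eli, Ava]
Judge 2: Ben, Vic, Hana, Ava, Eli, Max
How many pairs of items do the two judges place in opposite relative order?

6 discordant pairs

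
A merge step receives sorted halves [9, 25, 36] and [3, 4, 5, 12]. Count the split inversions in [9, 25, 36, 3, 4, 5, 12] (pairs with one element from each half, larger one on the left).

11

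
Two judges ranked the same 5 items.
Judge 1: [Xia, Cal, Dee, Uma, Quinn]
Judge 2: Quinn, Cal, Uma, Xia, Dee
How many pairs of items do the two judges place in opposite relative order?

Assign each item its position (1..5) in the first ordering, then rewrite the second ordering as that position sequence:
positions: Xia→1, Cal→2, Dee→3, Uma→4, Quinn→5
second ordering as positions: [5, 2, 4, 1, 3]
Discordant pairs = inversions in this position sequence.
5: 2, 4, 1, 3 → 4
2: 1 → 1
4: 1, 3 → 2
1: 0
3: 0
Total: 4 + 1 + 2 + 0 + 0 = 7

7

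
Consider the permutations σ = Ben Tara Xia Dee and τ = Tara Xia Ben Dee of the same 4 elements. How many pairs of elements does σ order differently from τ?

2

Assign each item its position (1..4) in the first ordering, then rewrite the second ordering as that position sequence:
positions: Ben→1, Tara→2, Xia→3, Dee→4
second ordering as positions: [2, 3, 1, 4]
Discordant pairs = inversions in this position sequence.
2: 1 → 1
3: 1 → 1
1: 0
4: 0
Total: 1 + 1 + 0 + 0 = 2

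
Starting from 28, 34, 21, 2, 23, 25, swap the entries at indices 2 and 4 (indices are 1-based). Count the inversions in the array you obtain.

6 inversions

Positions 2 and 4 hold 34 and 2; after swapping, the array is [28, 2, 21, 34, 23, 25].
Count, for each position, how many later elements it exceeds:
28: 4
2: 0
21: 0
34: 2
23: 0
25: 0
Sum: 4 + 0 + 0 + 2 + 0 + 0 = 6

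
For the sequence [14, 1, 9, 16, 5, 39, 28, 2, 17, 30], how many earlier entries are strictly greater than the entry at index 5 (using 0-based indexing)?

The element at index 5 is 39.
Elements before it: 14, 1, 9, 16, 5
None of them are larger than 39.

0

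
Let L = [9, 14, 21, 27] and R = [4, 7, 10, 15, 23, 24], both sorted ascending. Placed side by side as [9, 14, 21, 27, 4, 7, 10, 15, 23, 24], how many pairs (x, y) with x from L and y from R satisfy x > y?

15 split inversions

Take each right-half value and tally the left-half values above it:
r = 4: 9, 14, 21, 27 → 4
r = 7: 9, 14, 21, 27 → 4
r = 10: 14, 21, 27 → 3
r = 15: 21, 27 → 2
r = 23: 27 → 1
r = 24: 27 → 1
Cross-inversions: 4 + 4 + 3 + 2 + 1 + 1 = 15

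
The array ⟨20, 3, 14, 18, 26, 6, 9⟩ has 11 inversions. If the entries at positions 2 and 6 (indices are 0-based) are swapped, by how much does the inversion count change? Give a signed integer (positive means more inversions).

-1

Positions 2 and 6 hold 14 and 9; after swapping, the array is [20, 3, 9, 18, 26, 6, 14].
Count, for each position, how many later elements it exceeds:
20: 5
3: 0
9: 1
18: 2
26: 2
6: 0
14: 0
Sum: 5 + 0 + 1 + 2 + 2 + 0 + 0 = 10
Change: 10 − 11 = -1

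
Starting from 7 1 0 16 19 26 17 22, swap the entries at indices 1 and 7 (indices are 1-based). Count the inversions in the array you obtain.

Positions 1 and 7 hold 7 and 17; after swapping, the array is [17, 1, 0, 16, 19, 26, 7, 22].
Element-by-element contributions:
17: 4
1: 1
0: 0
16: 1
19: 1
26: 2
7: 0
22: 0
Sum: 4 + 1 + 0 + 1 + 1 + 2 + 0 + 0 = 9

9 inversions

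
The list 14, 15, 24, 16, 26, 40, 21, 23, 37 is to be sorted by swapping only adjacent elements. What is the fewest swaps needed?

Each adjacent swap fixes exactly one inversion, so the minimum swap count equals the number of inversions.
Count inversions — for each element, later elements that are smaller:
14: none → 0
15: none → 0
24: 16, 21, 23 → 3
16: none → 0
26: 21, 23 → 2
40: 21, 23, 37 → 3
21: none → 0
23: none → 0
37: none → 0
Total inversions: 0 + 0 + 3 + 0 + 2 + 3 + 0 + 0 + 0 = 8

8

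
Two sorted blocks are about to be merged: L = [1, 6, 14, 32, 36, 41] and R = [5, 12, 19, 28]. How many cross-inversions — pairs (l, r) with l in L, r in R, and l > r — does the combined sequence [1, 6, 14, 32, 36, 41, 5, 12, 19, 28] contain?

Cross-inversions: 15

Take each right-half value and tally the left-half values above it:
r = 5: 6, 14, 32, 36, 41 → 5
r = 12: 14, 32, 36, 41 → 4
r = 19: 32, 36, 41 → 3
r = 28: 32, 36, 41 → 3
Cross-inversions: 5 + 4 + 3 + 3 = 15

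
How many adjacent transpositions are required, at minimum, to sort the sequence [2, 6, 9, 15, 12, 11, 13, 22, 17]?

The minimum number of adjacent swaps to sort an array equals its inversion count, since every such swap removes exactly one inversion.
Count inversions — for each element, later elements that are smaller:
2: none → 0
6: none → 0
9: none → 0
15: 12, 11, 13 → 3
12: 11 → 1
11: none → 0
13: none → 0
22: 17 → 1
17: none → 0
Total inversions: 0 + 0 + 0 + 3 + 1 + 0 + 0 + 1 + 0 = 5

5 adjacent swaps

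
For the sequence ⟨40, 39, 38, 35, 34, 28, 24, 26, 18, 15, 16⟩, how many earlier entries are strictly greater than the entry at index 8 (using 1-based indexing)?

6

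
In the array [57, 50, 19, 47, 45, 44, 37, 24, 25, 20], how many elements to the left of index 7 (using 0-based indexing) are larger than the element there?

The element at index 7 is 24.
Elements before it: 57, 50, 19, 47, 45, 44, 37
Those larger than 24: 57, 50, 47, 45, 44, 37

6 such elements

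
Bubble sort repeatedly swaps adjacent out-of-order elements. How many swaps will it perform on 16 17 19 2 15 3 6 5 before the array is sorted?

19 swaps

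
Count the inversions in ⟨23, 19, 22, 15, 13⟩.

Out-of-order index pairs (1-indexed):
(1,2): 23 > 19
(1,3): 23 > 22
(1,4): 23 > 15
(1,5): 23 > 13
(2,4): 19 > 15
(2,5): 19 > 13
(3,4): 22 > 15
(3,5): 22 > 13
(4,5): 15 > 13
That's 9 pairs.

Inversions: 9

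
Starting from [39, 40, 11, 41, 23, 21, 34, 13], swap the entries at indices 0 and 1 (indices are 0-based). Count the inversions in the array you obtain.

Positions 0 and 1 hold 39 and 40; after swapping, the array is [40, 39, 11, 41, 23, 21, 34, 13].
Count, for each position, how many later elements it exceeds:
40: 6
39: 5
11: 0
41: 4
23: 2
21: 1
34: 1
13: 0
Sum: 6 + 5 + 0 + 4 + 2 + 1 + 1 + 0 = 19

19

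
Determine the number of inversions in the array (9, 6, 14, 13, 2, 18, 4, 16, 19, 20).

12

Count, for each position, how many later elements it exceeds:
9: 3
6: 2
14: 3
13: 2
2: 0
18: 2
4: 0
16: 0
19: 0
20: 0
Sum: 3 + 2 + 3 + 2 + 0 + 2 + 0 + 0 + 0 + 0 = 12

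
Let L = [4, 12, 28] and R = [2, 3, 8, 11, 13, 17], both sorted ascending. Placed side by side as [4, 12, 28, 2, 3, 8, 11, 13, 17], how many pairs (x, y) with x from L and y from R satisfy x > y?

For each element r of the right run, count left-run elements greater than r:
r = 2: 4, 12, 28 → 3
r = 3: 4, 12, 28 → 3
r = 8: 12, 28 → 2
r = 11: 12, 28 → 2
r = 13: 28 → 1
r = 17: 28 → 1
Cross-inversions: 3 + 3 + 2 + 2 + 1 + 1 = 12

12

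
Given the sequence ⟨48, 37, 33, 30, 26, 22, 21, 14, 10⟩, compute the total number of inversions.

36

For each element, count later entries that are smaller:
48 → 37, 33, 30, 26, 22, 21, 14, 10 → 8
37 → 33, 30, 26, 22, 21, 14, 10 → 7
33 → 30, 26, 22, 21, 14, 10 → 6
30 → 26, 22, 21, 14, 10 → 5
26 → 22, 21, 14, 10 → 4
22 → 21, 14, 10 → 3
21 → 14, 10 → 2
14 → 10 → 1
10 → none → 0
Sum: 8 + 7 + 6 + 5 + 4 + 3 + 2 + 1 + 0 = 36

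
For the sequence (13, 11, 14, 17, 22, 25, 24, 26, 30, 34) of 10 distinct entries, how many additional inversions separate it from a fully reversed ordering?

43 inversions short

Maximum inversions for 10 distinct elements is C(10, 2) = 10·9/2 = 45.
Current inversions — for each element, count later smaller elements:
13: 1
11: 0
14: 0
17: 0
22: 0
25: 1
24: 0
26: 0
30: 0
34: 0
Current total: 1 + 0 + 0 + 0 + 0 + 1 + 0 + 0 + 0 + 0 = 2
Shortfall: 45 − 2 = 43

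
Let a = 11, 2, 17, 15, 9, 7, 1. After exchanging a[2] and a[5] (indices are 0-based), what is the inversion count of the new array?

There are 10 inversions.

Positions 2 and 5 hold 17 and 7; after swapping, the array is [11, 2, 7, 15, 9, 17, 1].
For each element, count later entries that are smaller:
11 → 2, 7, 9, 1 → 4
2 → 1 → 1
7 → 1 → 1
15 → 9, 1 → 2
9 → 1 → 1
17 → 1 → 1
1 → none → 0
Sum: 4 + 1 + 1 + 2 + 1 + 1 + 0 = 10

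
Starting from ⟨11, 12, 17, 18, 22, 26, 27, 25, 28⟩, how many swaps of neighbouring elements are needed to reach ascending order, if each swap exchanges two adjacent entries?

The minimum number of adjacent swaps to sort an array equals its inversion count, since every such swap removes exactly one inversion.
Count inversions — for each element, later elements that are smaller:
11: none → 0
12: none → 0
17: none → 0
18: none → 0
22: none → 0
26: 25 → 1
27: 25 → 1
25: none → 0
28: none → 0
Total inversions: 0 + 0 + 0 + 0 + 0 + 1 + 1 + 0 + 0 = 2

Swaps: 2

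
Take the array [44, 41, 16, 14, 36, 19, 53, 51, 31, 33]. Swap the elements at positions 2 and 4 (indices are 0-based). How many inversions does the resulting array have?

Positions 2 and 4 hold 16 and 36; after swapping, the array is [44, 41, 36, 14, 16, 19, 53, 51, 31, 33].
For each element, count later entries that are smaller:
44 → 41, 36, 14, 16, 19, 31, 33 → 7
41 → 36, 14, 16, 19, 31, 33 → 6
36 → 14, 16, 19, 31, 33 → 5
14 → none → 0
16 → none → 0
19 → none → 0
53 → 51, 31, 33 → 3
51 → 31, 33 → 2
31 → none → 0
33 → none → 0
Sum: 7 + 6 + 5 + 0 + 0 + 0 + 3 + 2 + 0 + 0 = 23

23 inversions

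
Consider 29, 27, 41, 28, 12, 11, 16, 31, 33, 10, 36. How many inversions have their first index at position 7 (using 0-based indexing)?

The element at index 7 is 31.
Elements after it: 33, 10, 36
Those smaller than 31: 10

1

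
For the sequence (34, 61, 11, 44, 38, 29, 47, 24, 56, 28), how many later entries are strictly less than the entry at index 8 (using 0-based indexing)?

1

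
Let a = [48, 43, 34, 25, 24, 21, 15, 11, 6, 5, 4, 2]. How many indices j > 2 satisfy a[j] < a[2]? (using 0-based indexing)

9

The element at index 2 is 34.
Elements after it: 25, 24, 21, 15, 11, 6, 5, 4, 2
Those smaller than 34: 25, 24, 21, 15, 11, 6, 5, 4, 2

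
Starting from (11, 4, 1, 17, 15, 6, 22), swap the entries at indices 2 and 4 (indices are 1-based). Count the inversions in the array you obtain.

8

Positions 2 and 4 hold 4 and 17; after swapping, the array is [11, 17, 1, 4, 15, 6, 22].
Sweep left to right; for each value list the smaller values that follow it:
11 → 1, 4, 6 → 3
17 → 1, 4, 15, 6 → 4
1 → none → 0
4 → none → 0
15 → 6 → 1
6 → none → 0
22 → none → 0
Sum: 3 + 4 + 0 + 0 + 1 + 0 + 0 = 8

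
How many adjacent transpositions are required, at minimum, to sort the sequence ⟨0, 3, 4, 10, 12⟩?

Swaps: 0

Each adjacent swap fixes exactly one inversion, so the minimum swap count equals the number of inversions.
Count inversions — for each element, later elements that are smaller:
0: none → 0
3: none → 0
4: none → 0
10: none → 0
12: none → 0
Total inversions: 0 + 0 + 0 + 0 + 0 = 0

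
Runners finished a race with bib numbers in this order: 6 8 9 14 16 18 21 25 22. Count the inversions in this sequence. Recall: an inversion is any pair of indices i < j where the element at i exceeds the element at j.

1 inversion

Element-by-element contributions:
6 → none → 0
8 → none → 0
9 → none → 0
14 → none → 0
16 → none → 0
18 → none → 0
21 → none → 0
25 → 22 → 1
22 → none → 0
Sum: 0 + 0 + 0 + 0 + 0 + 0 + 0 + 1 + 0 = 1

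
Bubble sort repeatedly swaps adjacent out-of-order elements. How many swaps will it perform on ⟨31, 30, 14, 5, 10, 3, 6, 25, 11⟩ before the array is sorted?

The minimum number of adjacent swaps to sort an array equals its inversion count, since every such swap removes exactly one inversion.
Count inversions — for each element, later elements that are smaller:
31: 30, 14, 5, 10, 3, 6, 25, 11 → 8
30: 14, 5, 10, 3, 6, 25, 11 → 7
14: 5, 10, 3, 6, 11 → 5
5: 3 → 1
10: 3, 6 → 2
3: none → 0
6: none → 0
25: 11 → 1
11: none → 0
Total inversions: 8 + 7 + 5 + 1 + 2 + 0 + 0 + 1 + 0 = 24

24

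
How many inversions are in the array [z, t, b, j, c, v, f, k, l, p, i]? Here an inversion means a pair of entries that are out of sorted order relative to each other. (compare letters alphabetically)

29

Sweep left to right; for each value list the smaller values that follow it:
z: 10
t: 8
b: 0
j: 3
c: 0
v: 5
f: 0
k: 1
l: 1
p: 1
i: 0
Sum: 10 + 8 + 0 + 3 + 0 + 5 + 0 + 1 + 1 + 1 + 0 = 29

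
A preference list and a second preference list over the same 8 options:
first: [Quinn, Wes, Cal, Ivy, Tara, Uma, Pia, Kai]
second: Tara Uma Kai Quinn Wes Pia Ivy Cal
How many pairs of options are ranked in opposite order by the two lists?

16 pairs

Assign each item its position (1..8) in the first ordering, then rewrite the second ordering as that position sequence:
positions: Quinn→1, Wes→2, Cal→3, Ivy→4, Tara→5, Uma→6, Pia→7, Kai→8
second ordering as positions: [5, 6, 8, 1, 2, 7, 4, 3]
Discordant pairs = inversions in this position sequence.
5: 1, 2, 4, 3 → 4
6: 1, 2, 4, 3 → 4
8: 1, 2, 7, 4, 3 → 5
1: 0
2: 0
7: 4, 3 → 2
4: 3 → 1
3: 0
Total: 4 + 4 + 5 + 0 + 0 + 2 + 1 + 0 = 16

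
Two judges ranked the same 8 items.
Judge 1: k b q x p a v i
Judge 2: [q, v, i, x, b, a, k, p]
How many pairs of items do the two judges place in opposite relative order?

17

Assign each item its position (1..8) in the first ordering, then rewrite the second ordering as that position sequence:
positions: k→1, b→2, q→3, x→4, p→5, a→6, v→7, i→8
second ordering as positions: [3, 7, 8, 4, 2, 6, 1, 5]
Discordant pairs = inversions in this position sequence.
3: 2, 1 → 2
7: 4, 2, 6, 1, 5 → 5
8: 4, 2, 6, 1, 5 → 5
4: 2, 1 → 2
2: 1 → 1
6: 1, 5 → 2
1: 0
5: 0
Total: 2 + 5 + 5 + 2 + 1 + 2 + 0 + 0 = 17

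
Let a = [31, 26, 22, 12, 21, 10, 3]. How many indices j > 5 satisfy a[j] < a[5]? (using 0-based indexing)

1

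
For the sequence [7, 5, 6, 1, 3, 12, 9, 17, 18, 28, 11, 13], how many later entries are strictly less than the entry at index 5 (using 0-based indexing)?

2

The element at index 5 is 12.
Elements after it: 9, 17, 18, 28, 11, 13
Those smaller than 12: 9, 11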